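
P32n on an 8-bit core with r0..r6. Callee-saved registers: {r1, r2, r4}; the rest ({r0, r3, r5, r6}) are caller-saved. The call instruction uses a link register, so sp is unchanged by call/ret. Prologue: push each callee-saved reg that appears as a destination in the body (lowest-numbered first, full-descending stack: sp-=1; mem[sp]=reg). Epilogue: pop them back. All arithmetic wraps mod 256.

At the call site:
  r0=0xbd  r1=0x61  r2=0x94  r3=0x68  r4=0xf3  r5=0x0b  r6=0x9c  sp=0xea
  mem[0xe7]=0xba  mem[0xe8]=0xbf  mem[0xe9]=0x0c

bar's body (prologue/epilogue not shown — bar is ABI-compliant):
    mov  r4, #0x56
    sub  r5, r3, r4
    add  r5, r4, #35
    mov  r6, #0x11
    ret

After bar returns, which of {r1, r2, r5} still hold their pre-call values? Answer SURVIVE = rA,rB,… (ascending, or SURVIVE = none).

SURVIVE = r1,r2

prologue: push r4 → mem[0xe9]=0xf3, sp=0xe9
body[0] mov  r4, #0x56 → r4=0x56
body[1] sub  r5, r3, r4 → r5=0x12
body[2] add  r5, r4, #35 → r5=0x79
body[3] mov  r6, #0x11 → r6=0x11
epilogue: pop r4=0xf3, sp=0xea
r1: callee-saved, written=False
r2: callee-saved, written=False
r5: caller-saved, written=True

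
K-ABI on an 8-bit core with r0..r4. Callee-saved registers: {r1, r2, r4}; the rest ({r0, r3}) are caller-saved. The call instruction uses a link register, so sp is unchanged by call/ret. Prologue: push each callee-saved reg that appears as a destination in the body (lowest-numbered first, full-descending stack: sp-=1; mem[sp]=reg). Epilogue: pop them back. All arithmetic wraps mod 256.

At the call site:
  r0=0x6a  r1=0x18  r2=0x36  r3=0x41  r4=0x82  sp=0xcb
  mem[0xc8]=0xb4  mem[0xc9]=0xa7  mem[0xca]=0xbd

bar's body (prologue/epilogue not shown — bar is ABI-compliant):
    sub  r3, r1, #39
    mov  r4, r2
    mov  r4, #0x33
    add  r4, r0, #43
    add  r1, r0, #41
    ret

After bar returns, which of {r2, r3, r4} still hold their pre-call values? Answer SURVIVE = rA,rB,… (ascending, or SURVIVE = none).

SURVIVE = r2,r4

prologue: push r1 -> mem[0xca]=0x18, sp=0xca
prologue: push r4 -> mem[0xc9]=0x82, sp=0xc9
body[0] sub  r3, r1, #39 -> r3=0xf1
body[1] mov  r4, r2 -> r4=0x36
body[2] mov  r4, #0x33 -> r4=0x33
body[3] add  r4, r0, #43 -> r4=0x95
body[4] add  r1, r0, #41 -> r1=0x93
epilogue: pop r4=0x82, sp=0xca
epilogue: pop r1=0x18, sp=0xcb
r2: callee-saved, written=False
r3: caller-saved, written=True
r4: callee-saved, written=True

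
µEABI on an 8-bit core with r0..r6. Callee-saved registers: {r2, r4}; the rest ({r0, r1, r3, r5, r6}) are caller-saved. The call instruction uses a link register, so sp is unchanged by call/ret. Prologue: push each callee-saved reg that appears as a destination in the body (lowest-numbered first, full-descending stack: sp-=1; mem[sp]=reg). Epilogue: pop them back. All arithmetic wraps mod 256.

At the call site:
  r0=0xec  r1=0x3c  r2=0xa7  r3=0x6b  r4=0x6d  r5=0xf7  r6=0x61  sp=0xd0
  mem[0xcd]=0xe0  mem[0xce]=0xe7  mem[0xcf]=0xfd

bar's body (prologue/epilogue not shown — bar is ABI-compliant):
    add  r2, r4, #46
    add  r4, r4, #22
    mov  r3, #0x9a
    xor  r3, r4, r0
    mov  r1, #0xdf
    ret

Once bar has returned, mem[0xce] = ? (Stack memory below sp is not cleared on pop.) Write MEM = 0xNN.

MEM = 0x6d

prologue: push r2 → mem[0xcf]=0xa7, sp=0xcf
prologue: push r4 → mem[0xce]=0x6d, sp=0xce
body[0] add  r2, r4, #46 → r2=0x9b
body[1] add  r4, r4, #22 → r4=0x83
body[2] mov  r3, #0x9a → r3=0x9a
body[3] xor  r3, r4, r0 → r3=0x6f
body[4] mov  r1, #0xdf → r1=0xdf
epilogue: pop r4=0x6d, sp=0xcf
epilogue: pop r2=0xa7, sp=0xd0
prologue pushed ['r2', 'r4'] at ['0xcf', '0xce']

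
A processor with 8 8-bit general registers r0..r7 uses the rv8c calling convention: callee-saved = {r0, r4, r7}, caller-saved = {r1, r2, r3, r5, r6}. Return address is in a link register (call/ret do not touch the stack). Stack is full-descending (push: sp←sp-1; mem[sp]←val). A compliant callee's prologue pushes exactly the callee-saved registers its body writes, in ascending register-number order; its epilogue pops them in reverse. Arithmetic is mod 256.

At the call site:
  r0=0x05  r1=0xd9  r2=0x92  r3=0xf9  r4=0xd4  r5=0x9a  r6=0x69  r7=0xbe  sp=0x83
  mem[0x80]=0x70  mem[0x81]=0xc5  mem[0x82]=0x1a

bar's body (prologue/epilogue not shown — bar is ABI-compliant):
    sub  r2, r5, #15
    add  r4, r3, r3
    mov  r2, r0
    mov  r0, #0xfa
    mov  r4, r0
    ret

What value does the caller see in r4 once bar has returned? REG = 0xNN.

prologue: push r0 → mem[0x82]=0x05, sp=0x82
prologue: push r4 → mem[0x81]=0xd4, sp=0x81
body[0] sub  r2, r5, #15 → r2=0x8b
body[1] add  r4, r3, r3 → r4=0xf2
body[2] mov  r2, r0 → r2=0x05
body[3] mov  r0, #0xfa → r0=0xfa
body[4] mov  r4, r0 → r4=0xfa
epilogue: pop r4=0xd4, sp=0x82
epilogue: pop r0=0x05, sp=0x83
r4 is callee-saved → restored

REG = 0xd4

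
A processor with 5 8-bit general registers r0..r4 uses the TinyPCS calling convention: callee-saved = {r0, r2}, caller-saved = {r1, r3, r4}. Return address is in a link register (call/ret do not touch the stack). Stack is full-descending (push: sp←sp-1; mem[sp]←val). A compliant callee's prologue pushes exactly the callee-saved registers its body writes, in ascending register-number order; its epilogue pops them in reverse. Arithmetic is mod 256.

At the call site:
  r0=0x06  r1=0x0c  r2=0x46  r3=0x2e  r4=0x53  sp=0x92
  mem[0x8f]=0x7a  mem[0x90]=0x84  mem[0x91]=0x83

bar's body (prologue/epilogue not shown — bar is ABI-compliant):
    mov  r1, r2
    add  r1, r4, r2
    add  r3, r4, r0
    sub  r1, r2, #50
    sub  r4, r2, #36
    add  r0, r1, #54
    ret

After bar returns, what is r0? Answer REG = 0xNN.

REG = 0x06

prologue: push r0 → mem[0x91]=0x06, sp=0x91
body[0] mov  r1, r2 → r1=0x46
body[1] add  r1, r4, r2 → r1=0x99
body[2] add  r3, r4, r0 → r3=0x59
body[3] sub  r1, r2, #50 → r1=0x14
body[4] sub  r4, r2, #36 → r4=0x22
body[5] add  r0, r1, #54 → r0=0x4a
epilogue: pop r0=0x06, sp=0x92
r0 is callee-saved → restored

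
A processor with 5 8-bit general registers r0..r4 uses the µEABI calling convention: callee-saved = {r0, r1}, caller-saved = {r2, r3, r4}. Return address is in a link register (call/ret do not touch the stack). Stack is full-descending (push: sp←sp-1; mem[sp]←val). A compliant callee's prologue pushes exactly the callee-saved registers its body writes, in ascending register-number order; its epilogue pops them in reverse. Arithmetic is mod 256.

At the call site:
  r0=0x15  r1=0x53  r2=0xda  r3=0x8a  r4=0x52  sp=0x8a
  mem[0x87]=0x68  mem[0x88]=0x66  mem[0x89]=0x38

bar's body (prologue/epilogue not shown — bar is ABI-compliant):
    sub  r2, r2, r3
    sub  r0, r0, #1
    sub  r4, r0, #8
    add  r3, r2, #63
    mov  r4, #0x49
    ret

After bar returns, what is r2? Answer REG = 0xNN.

prologue: push r0 → mem[0x89]=0x15, sp=0x89
body[0] sub  r2, r2, r3 → r2=0x50
body[1] sub  r0, r0, #1 → r0=0x14
body[2] sub  r4, r0, #8 → r4=0x0c
body[3] add  r3, r2, #63 → r3=0x8f
body[4] mov  r4, #0x49 → r4=0x49
epilogue: pop r0=0x15, sp=0x8a
r2 is caller-saved → body value

REG = 0x50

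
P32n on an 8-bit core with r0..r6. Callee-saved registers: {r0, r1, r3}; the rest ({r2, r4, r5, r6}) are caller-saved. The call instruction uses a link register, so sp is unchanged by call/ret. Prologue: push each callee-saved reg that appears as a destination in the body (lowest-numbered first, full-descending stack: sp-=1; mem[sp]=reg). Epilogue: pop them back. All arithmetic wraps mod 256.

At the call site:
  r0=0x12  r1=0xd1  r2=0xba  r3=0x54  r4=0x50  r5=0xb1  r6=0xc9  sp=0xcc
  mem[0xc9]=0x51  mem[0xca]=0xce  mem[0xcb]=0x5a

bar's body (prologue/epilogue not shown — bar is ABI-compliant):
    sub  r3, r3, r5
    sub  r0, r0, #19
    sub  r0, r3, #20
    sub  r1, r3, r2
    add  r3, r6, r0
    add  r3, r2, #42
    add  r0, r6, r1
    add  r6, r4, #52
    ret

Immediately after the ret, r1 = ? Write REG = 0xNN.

REG = 0xd1

prologue: push r0 -> mem[0xcb]=0x12, sp=0xcb
prologue: push r1 -> mem[0xca]=0xd1, sp=0xca
prologue: push r3 -> mem[0xc9]=0x54, sp=0xc9
body[0] sub  r3, r3, r5 -> r3=0xa3
body[1] sub  r0, r0, #19 -> r0=0xff
body[2] sub  r0, r3, #20 -> r0=0x8f
body[3] sub  r1, r3, r2 -> r1=0xe9
body[4] add  r3, r6, r0 -> r3=0x58
body[5] add  r3, r2, #42 -> r3=0xe4
body[6] add  r0, r6, r1 -> r0=0xb2
body[7] add  r6, r4, #52 -> r6=0x84
epilogue: pop r3=0x54, sp=0xca
epilogue: pop r1=0xd1, sp=0xcb
epilogue: pop r0=0x12, sp=0xcc
r1 is callee-saved -> restored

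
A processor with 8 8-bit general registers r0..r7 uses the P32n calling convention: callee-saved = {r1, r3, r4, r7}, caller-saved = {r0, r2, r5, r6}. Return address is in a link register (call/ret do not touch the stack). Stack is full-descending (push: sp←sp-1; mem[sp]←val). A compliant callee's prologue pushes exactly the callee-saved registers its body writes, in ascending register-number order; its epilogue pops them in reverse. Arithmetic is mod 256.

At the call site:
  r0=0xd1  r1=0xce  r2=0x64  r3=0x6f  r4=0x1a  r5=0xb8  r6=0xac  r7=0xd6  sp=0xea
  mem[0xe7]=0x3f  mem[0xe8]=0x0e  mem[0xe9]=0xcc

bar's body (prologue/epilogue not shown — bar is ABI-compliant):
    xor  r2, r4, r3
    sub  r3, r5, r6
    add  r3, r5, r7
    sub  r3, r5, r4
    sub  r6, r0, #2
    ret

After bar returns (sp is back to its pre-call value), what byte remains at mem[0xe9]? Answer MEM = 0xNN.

prologue: push r3 -> mem[0xe9]=0x6f, sp=0xe9
body[0] xor  r2, r4, r3 -> r2=0x75
body[1] sub  r3, r5, r6 -> r3=0x0c
body[2] add  r3, r5, r7 -> r3=0x8e
body[3] sub  r3, r5, r4 -> r3=0x9e
body[4] sub  r6, r0, #2 -> r6=0xcf
epilogue: pop r3=0x6f, sp=0xea
prologue pushed ['r3'] at ['0xe9']

MEM = 0x6f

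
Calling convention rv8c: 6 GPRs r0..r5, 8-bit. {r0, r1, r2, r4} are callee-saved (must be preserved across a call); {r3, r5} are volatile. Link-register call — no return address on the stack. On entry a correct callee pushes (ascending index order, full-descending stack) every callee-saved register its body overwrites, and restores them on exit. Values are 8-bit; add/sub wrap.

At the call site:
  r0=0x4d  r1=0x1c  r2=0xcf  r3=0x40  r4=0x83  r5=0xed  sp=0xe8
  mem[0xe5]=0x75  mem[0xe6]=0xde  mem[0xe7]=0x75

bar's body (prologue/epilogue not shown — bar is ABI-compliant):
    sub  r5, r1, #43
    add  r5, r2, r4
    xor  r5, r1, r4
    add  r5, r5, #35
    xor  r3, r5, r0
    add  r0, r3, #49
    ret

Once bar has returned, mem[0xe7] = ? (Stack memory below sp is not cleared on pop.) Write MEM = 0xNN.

MEM = 0x4d

prologue: push r0 → mem[0xe7]=0x4d, sp=0xe7
body[0] sub  r5, r1, #43 → r5=0xf1
body[1] add  r5, r2, r4 → r5=0x52
body[2] xor  r5, r1, r4 → r5=0x9f
body[3] add  r5, r5, #35 → r5=0xc2
body[4] xor  r3, r5, r0 → r3=0x8f
body[5] add  r0, r3, #49 → r0=0xc0
epilogue: pop r0=0x4d, sp=0xe8
prologue pushed ['r0'] at ['0xe7']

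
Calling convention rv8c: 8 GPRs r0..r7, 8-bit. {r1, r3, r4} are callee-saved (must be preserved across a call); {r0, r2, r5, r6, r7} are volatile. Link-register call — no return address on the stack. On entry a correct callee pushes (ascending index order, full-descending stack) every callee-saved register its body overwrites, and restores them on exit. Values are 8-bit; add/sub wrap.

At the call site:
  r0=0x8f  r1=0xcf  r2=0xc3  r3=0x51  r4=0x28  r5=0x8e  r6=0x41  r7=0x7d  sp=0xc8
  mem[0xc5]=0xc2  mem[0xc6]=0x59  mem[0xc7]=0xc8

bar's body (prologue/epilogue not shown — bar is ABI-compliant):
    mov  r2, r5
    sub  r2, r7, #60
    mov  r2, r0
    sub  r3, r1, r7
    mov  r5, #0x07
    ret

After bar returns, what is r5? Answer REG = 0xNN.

REG = 0x07

prologue: push r3 -> mem[0xc7]=0x51, sp=0xc7
body[0] mov  r2, r5 -> r2=0x8e
body[1] sub  r2, r7, #60 -> r2=0x41
body[2] mov  r2, r0 -> r2=0x8f
body[3] sub  r3, r1, r7 -> r3=0x52
body[4] mov  r5, #0x07 -> r5=0x07
epilogue: pop r3=0x51, sp=0xc8
r5 is caller-saved -> body value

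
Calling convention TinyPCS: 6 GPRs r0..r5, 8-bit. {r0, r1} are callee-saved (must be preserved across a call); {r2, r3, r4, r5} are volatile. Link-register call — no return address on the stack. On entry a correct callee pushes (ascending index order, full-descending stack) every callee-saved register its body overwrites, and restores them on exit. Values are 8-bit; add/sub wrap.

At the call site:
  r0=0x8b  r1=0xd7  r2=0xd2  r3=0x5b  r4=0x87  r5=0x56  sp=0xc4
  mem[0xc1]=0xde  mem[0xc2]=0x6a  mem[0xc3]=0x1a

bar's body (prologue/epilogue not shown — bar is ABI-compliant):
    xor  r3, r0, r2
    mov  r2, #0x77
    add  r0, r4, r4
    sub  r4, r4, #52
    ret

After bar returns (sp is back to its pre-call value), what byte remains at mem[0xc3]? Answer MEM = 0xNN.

prologue: push r0 → mem[0xc3]=0x8b, sp=0xc3
body[0] xor  r3, r0, r2 → r3=0x59
body[1] mov  r2, #0x77 → r2=0x77
body[2] add  r0, r4, r4 → r0=0x0e
body[3] sub  r4, r4, #52 → r4=0x53
epilogue: pop r0=0x8b, sp=0xc4
prologue pushed ['r0'] at ['0xc3']

MEM = 0x8b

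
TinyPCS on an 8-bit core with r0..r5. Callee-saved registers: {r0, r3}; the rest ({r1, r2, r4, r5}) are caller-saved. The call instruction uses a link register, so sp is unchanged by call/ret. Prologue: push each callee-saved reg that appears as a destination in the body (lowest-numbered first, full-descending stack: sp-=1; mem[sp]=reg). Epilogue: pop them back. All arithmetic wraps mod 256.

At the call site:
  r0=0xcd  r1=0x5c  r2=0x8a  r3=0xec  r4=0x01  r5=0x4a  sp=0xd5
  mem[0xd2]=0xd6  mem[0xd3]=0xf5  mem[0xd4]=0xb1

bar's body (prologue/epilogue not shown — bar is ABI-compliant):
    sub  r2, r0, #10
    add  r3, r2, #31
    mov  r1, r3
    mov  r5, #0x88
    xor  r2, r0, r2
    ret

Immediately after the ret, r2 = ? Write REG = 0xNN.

prologue: push r3 → mem[0xd4]=0xec, sp=0xd4
body[0] sub  r2, r0, #10 → r2=0xc3
body[1] add  r3, r2, #31 → r3=0xe2
body[2] mov  r1, r3 → r1=0xe2
body[3] mov  r5, #0x88 → r5=0x88
body[4] xor  r2, r0, r2 → r2=0x0e
epilogue: pop r3=0xec, sp=0xd5
r2 is caller-saved → body value

REG = 0x0e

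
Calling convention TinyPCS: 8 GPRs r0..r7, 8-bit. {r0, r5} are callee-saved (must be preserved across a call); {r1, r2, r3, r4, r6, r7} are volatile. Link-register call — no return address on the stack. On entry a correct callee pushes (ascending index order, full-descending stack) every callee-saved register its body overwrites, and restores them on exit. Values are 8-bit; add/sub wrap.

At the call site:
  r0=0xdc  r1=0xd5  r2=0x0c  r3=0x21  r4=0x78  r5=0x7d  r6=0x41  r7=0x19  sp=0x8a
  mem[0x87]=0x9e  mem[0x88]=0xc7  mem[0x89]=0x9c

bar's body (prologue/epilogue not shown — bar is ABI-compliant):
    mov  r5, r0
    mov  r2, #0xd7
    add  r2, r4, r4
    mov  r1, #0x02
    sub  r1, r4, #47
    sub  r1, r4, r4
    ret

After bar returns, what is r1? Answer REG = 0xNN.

REG = 0x00

prologue: push r5 → mem[0x89]=0x7d, sp=0x89
body[0] mov  r5, r0 → r5=0xdc
body[1] mov  r2, #0xd7 → r2=0xd7
body[2] add  r2, r4, r4 → r2=0xf0
body[3] mov  r1, #0x02 → r1=0x02
body[4] sub  r1, r4, #47 → r1=0x49
body[5] sub  r1, r4, r4 → r1=0x00
epilogue: pop r5=0x7d, sp=0x8a
r1 is caller-saved → body value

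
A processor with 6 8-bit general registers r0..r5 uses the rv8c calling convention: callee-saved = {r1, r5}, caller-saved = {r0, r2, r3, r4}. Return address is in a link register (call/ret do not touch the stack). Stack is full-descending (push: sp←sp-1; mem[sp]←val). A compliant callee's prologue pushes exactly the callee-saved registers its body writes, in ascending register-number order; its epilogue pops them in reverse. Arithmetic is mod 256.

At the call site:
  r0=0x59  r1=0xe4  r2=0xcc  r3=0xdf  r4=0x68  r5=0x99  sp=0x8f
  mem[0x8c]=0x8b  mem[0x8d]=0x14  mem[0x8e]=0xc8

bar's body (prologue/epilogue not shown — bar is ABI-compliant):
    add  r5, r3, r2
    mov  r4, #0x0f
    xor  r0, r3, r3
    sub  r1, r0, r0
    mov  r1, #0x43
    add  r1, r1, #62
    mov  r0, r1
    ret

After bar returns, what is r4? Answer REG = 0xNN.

prologue: push r1 -> mem[0x8e]=0xe4, sp=0x8e
prologue: push r5 -> mem[0x8d]=0x99, sp=0x8d
body[0] add  r5, r3, r2 -> r5=0xab
body[1] mov  r4, #0x0f -> r4=0x0f
body[2] xor  r0, r3, r3 -> r0=0x00
body[3] sub  r1, r0, r0 -> r1=0x00
body[4] mov  r1, #0x43 -> r1=0x43
body[5] add  r1, r1, #62 -> r1=0x81
body[6] mov  r0, r1 -> r0=0x81
epilogue: pop r5=0x99, sp=0x8e
epilogue: pop r1=0xe4, sp=0x8f
r4 is caller-saved -> body value

REG = 0x0f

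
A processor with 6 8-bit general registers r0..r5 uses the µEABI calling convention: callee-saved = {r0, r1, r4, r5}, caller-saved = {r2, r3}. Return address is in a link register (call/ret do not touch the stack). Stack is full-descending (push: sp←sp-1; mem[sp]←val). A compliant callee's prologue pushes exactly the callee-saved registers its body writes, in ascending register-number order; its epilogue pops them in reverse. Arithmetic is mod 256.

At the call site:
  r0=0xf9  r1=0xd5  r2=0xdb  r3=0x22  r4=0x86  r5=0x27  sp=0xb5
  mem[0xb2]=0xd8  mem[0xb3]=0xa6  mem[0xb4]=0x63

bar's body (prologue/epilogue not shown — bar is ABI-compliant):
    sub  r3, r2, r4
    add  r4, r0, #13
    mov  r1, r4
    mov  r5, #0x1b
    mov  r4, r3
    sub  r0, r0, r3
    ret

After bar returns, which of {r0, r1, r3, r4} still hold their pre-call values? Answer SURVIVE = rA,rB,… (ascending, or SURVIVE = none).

SURVIVE = r0,r1,r4

prologue: push r0 → mem[0xb4]=0xf9, sp=0xb4
prologue: push r1 → mem[0xb3]=0xd5, sp=0xb3
prologue: push r4 → mem[0xb2]=0x86, sp=0xb2
prologue: push r5 → mem[0xb1]=0x27, sp=0xb1
body[0] sub  r3, r2, r4 → r3=0x55
body[1] add  r4, r0, #13 → r4=0x06
body[2] mov  r1, r4 → r1=0x06
body[3] mov  r5, #0x1b → r5=0x1b
body[4] mov  r4, r3 → r4=0x55
body[5] sub  r0, r0, r3 → r0=0xa4
epilogue: pop r5=0x27, sp=0xb2
epilogue: pop r4=0x86, sp=0xb3
epilogue: pop r1=0xd5, sp=0xb4
epilogue: pop r0=0xf9, sp=0xb5
r0: callee-saved, written=True
r1: callee-saved, written=True
r3: caller-saved, written=True
r4: callee-saved, written=True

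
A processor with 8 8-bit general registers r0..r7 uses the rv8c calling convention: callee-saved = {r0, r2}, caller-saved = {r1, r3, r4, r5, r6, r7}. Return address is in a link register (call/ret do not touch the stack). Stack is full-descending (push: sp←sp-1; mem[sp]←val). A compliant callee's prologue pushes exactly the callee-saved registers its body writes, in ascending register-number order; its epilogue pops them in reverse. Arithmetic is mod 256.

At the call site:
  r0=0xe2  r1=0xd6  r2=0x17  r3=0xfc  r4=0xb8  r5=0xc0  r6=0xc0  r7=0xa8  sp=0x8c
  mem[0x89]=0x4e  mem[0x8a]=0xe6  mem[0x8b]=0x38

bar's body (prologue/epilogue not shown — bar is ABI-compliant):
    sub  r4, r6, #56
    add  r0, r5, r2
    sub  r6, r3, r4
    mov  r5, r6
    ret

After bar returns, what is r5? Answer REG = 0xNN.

REG = 0x74

prologue: push r0 → mem[0x8b]=0xe2, sp=0x8b
body[0] sub  r4, r6, #56 → r4=0x88
body[1] add  r0, r5, r2 → r0=0xd7
body[2] sub  r6, r3, r4 → r6=0x74
body[3] mov  r5, r6 → r5=0x74
epilogue: pop r0=0xe2, sp=0x8c
r5 is caller-saved → body value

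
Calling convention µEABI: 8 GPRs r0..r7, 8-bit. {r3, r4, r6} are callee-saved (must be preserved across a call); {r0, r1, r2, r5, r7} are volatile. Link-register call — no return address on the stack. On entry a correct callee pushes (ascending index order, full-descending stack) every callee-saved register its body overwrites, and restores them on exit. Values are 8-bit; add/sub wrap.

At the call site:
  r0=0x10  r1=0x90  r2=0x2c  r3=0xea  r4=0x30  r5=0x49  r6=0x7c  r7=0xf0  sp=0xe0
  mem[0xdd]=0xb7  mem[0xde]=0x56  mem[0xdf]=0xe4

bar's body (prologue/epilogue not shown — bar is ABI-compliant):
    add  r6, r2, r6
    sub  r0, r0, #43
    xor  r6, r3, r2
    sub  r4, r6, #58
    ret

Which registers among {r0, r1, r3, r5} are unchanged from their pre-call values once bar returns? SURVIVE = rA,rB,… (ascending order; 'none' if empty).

prologue: push r4 -> mem[0xdf]=0x30, sp=0xdf
prologue: push r6 -> mem[0xde]=0x7c, sp=0xde
body[0] add  r6, r2, r6 -> r6=0xa8
body[1] sub  r0, r0, #43 -> r0=0xe5
body[2] xor  r6, r3, r2 -> r6=0xc6
body[3] sub  r4, r6, #58 -> r4=0x8c
epilogue: pop r6=0x7c, sp=0xdf
epilogue: pop r4=0x30, sp=0xe0
r0: caller-saved, written=True
r1: caller-saved, written=False
r3: callee-saved, written=False
r5: caller-saved, written=False

SURVIVE = r1,r3,r5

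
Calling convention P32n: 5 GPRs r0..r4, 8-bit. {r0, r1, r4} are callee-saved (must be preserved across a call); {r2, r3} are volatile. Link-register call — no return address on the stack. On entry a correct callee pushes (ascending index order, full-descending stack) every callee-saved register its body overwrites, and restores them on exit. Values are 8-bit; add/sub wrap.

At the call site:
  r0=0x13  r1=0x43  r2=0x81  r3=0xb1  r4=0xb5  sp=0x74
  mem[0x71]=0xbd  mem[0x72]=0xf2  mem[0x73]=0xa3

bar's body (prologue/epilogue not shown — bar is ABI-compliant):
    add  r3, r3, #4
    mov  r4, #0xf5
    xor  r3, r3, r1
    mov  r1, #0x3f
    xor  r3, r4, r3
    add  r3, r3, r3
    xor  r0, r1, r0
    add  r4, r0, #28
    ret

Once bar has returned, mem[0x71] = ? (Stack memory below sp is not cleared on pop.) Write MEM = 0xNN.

MEM = 0xb5

prologue: push r0 -> mem[0x73]=0x13, sp=0x73
prologue: push r1 -> mem[0x72]=0x43, sp=0x72
prologue: push r4 -> mem[0x71]=0xb5, sp=0x71
body[0] add  r3, r3, #4 -> r3=0xb5
body[1] mov  r4, #0xf5 -> r4=0xf5
body[2] xor  r3, r3, r1 -> r3=0xf6
body[3] mov  r1, #0x3f -> r1=0x3f
body[4] xor  r3, r4, r3 -> r3=0x03
body[5] add  r3, r3, r3 -> r3=0x06
body[6] xor  r0, r1, r0 -> r0=0x2c
body[7] add  r4, r0, #28 -> r4=0x48
epilogue: pop r4=0xb5, sp=0x72
epilogue: pop r1=0x43, sp=0x73
epilogue: pop r0=0x13, sp=0x74
prologue pushed ['r0', 'r1', 'r4'] at ['0x73', '0x72', '0x71']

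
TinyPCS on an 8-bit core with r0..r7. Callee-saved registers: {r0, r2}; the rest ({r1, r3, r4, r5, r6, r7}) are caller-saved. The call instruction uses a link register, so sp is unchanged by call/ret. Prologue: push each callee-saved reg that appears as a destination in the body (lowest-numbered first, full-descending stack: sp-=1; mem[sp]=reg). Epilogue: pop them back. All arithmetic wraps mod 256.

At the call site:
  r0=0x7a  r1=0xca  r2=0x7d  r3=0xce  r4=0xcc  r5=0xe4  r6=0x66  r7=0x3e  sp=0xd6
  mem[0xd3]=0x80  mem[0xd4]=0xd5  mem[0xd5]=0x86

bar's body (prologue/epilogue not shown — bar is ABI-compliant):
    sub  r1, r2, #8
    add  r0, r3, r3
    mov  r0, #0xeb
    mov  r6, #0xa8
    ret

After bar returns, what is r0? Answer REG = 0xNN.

prologue: push r0 → mem[0xd5]=0x7a, sp=0xd5
body[0] sub  r1, r2, #8 → r1=0x75
body[1] add  r0, r3, r3 → r0=0x9c
body[2] mov  r0, #0xeb → r0=0xeb
body[3] mov  r6, #0xa8 → r6=0xa8
epilogue: pop r0=0x7a, sp=0xd6
r0 is callee-saved → restored

REG = 0x7a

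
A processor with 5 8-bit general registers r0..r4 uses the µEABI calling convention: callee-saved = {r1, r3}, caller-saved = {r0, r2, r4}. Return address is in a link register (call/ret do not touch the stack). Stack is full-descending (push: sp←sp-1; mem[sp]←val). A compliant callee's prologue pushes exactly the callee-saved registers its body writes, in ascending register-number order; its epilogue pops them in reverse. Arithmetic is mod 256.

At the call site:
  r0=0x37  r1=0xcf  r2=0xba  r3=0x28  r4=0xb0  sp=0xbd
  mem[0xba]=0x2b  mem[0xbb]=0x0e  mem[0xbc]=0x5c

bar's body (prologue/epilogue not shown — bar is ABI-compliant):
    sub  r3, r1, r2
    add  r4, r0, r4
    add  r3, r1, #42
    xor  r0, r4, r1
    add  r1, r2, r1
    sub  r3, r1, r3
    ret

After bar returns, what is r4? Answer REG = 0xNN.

prologue: push r1 -> mem[0xbc]=0xcf, sp=0xbc
prologue: push r3 -> mem[0xbb]=0x28, sp=0xbb
body[0] sub  r3, r1, r2 -> r3=0x15
body[1] add  r4, r0, r4 -> r4=0xe7
body[2] add  r3, r1, #42 -> r3=0xf9
body[3] xor  r0, r4, r1 -> r0=0x28
body[4] add  r1, r2, r1 -> r1=0x89
body[5] sub  r3, r1, r3 -> r3=0x90
epilogue: pop r3=0x28, sp=0xbc
epilogue: pop r1=0xcf, sp=0xbd
r4 is caller-saved -> body value

REG = 0xe7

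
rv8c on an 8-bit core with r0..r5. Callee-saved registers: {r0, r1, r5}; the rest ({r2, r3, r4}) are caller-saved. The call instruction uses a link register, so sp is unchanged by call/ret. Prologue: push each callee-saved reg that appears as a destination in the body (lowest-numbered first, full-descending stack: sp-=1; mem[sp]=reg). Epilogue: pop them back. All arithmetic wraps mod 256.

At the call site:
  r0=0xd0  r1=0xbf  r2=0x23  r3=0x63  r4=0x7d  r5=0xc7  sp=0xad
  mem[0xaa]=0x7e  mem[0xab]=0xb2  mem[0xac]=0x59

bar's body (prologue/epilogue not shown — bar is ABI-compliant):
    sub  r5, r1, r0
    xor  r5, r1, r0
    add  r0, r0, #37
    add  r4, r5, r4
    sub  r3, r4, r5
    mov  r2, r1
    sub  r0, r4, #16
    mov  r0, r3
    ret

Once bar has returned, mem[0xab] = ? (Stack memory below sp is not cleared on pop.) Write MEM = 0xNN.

prologue: push r0 -> mem[0xac]=0xd0, sp=0xac
prologue: push r5 -> mem[0xab]=0xc7, sp=0xab
body[0] sub  r5, r1, r0 -> r5=0xef
body[1] xor  r5, r1, r0 -> r5=0x6f
body[2] add  r0, r0, #37 -> r0=0xf5
body[3] add  r4, r5, r4 -> r4=0xec
body[4] sub  r3, r4, r5 -> r3=0x7d
body[5] mov  r2, r1 -> r2=0xbf
body[6] sub  r0, r4, #16 -> r0=0xdc
body[7] mov  r0, r3 -> r0=0x7d
epilogue: pop r5=0xc7, sp=0xac
epilogue: pop r0=0xd0, sp=0xad
prologue pushed ['r0', 'r5'] at ['0xac', '0xab']

MEM = 0xc7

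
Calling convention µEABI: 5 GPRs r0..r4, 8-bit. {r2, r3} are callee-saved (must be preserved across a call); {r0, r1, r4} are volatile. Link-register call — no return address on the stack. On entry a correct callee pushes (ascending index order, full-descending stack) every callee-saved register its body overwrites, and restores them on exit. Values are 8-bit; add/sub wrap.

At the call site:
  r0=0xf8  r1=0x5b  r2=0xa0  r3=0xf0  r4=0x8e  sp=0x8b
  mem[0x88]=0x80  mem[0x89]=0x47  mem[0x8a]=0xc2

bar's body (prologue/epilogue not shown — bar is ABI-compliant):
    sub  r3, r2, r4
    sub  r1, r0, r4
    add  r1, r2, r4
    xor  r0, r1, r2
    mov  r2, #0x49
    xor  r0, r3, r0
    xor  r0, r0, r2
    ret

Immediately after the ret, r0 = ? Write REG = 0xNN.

prologue: push r2 -> mem[0x8a]=0xa0, sp=0x8a
prologue: push r3 -> mem[0x89]=0xf0, sp=0x89
body[0] sub  r3, r2, r4 -> r3=0x12
body[1] sub  r1, r0, r4 -> r1=0x6a
body[2] add  r1, r2, r4 -> r1=0x2e
body[3] xor  r0, r1, r2 -> r0=0x8e
body[4] mov  r2, #0x49 -> r2=0x49
body[5] xor  r0, r3, r0 -> r0=0x9c
body[6] xor  r0, r0, r2 -> r0=0xd5
epilogue: pop r3=0xf0, sp=0x8a
epilogue: pop r2=0xa0, sp=0x8b
r0 is caller-saved -> body value

REG = 0xd5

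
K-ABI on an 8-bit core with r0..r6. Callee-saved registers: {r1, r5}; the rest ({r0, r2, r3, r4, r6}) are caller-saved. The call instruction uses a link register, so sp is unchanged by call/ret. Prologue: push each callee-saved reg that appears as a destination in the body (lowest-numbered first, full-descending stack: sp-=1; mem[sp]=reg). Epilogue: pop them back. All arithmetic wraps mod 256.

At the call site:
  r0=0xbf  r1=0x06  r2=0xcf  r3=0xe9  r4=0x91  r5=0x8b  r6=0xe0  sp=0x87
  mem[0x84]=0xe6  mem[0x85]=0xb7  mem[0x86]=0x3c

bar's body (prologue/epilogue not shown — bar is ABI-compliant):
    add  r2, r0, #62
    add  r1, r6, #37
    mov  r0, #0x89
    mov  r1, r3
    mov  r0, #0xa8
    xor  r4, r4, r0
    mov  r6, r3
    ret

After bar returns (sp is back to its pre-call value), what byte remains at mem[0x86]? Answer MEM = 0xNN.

prologue: push r1 → mem[0x86]=0x06, sp=0x86
body[0] add  r2, r0, #62 → r2=0xfd
body[1] add  r1, r6, #37 → r1=0x05
body[2] mov  r0, #0x89 → r0=0x89
body[3] mov  r1, r3 → r1=0xe9
body[4] mov  r0, #0xa8 → r0=0xa8
body[5] xor  r4, r4, r0 → r4=0x39
body[6] mov  r6, r3 → r6=0xe9
epilogue: pop r1=0x06, sp=0x87
prologue pushed ['r1'] at ['0x86']

MEM = 0x06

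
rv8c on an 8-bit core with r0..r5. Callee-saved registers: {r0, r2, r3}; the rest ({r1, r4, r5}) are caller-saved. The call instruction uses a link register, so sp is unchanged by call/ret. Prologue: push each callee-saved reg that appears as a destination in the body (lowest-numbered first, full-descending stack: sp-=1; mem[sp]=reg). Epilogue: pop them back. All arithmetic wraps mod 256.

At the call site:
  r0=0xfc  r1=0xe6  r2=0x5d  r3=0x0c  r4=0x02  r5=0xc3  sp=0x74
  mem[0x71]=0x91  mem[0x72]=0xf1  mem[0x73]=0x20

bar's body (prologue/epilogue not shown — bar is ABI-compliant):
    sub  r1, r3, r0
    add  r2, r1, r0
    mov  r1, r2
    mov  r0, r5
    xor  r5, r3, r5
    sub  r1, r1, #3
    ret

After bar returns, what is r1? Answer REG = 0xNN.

prologue: push r0 → mem[0x73]=0xfc, sp=0x73
prologue: push r2 → mem[0x72]=0x5d, sp=0x72
body[0] sub  r1, r3, r0 → r1=0x10
body[1] add  r2, r1, r0 → r2=0x0c
body[2] mov  r1, r2 → r1=0x0c
body[3] mov  r0, r5 → r0=0xc3
body[4] xor  r5, r3, r5 → r5=0xcf
body[5] sub  r1, r1, #3 → r1=0x09
epilogue: pop r2=0x5d, sp=0x73
epilogue: pop r0=0xfc, sp=0x74
r1 is caller-saved → body value

REG = 0x09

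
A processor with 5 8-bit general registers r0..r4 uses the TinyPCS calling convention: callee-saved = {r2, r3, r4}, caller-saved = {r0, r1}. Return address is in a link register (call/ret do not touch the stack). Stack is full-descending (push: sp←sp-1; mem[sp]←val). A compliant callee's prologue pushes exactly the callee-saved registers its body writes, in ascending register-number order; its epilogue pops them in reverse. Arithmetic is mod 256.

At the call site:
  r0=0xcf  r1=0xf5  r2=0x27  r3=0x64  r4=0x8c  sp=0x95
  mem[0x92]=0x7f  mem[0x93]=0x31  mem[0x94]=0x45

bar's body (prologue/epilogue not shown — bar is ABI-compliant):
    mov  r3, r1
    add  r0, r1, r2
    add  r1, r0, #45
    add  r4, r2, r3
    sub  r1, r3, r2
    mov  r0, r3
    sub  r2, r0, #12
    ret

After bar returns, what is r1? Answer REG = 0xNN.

prologue: push r2 → mem[0x94]=0x27, sp=0x94
prologue: push r3 → mem[0x93]=0x64, sp=0x93
prologue: push r4 → mem[0x92]=0x8c, sp=0x92
body[0] mov  r3, r1 → r3=0xf5
body[1] add  r0, r1, r2 → r0=0x1c
body[2] add  r1, r0, #45 → r1=0x49
body[3] add  r4, r2, r3 → r4=0x1c
body[4] sub  r1, r3, r2 → r1=0xce
body[5] mov  r0, r3 → r0=0xf5
body[6] sub  r2, r0, #12 → r2=0xe9
epilogue: pop r4=0x8c, sp=0x93
epilogue: pop r3=0x64, sp=0x94
epilogue: pop r2=0x27, sp=0x95
r1 is caller-saved → body value

REG = 0xce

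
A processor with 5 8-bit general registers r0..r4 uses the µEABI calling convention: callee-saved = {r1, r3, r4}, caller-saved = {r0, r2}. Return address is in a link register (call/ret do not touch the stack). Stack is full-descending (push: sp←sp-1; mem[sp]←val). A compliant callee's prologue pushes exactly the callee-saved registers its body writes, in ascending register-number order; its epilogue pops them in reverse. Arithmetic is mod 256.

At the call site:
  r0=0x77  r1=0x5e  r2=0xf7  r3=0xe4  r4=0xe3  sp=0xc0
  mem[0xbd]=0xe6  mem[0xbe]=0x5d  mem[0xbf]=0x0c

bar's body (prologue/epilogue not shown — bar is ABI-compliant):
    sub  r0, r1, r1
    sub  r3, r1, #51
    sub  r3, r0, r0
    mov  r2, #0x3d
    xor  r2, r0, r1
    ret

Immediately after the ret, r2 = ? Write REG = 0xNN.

REG = 0x5e

prologue: push r3 → mem[0xbf]=0xe4, sp=0xbf
body[0] sub  r0, r1, r1 → r0=0x00
body[1] sub  r3, r1, #51 → r3=0x2b
body[2] sub  r3, r0, r0 → r3=0x00
body[3] mov  r2, #0x3d → r2=0x3d
body[4] xor  r2, r0, r1 → r2=0x5e
epilogue: pop r3=0xe4, sp=0xc0
r2 is caller-saved → body value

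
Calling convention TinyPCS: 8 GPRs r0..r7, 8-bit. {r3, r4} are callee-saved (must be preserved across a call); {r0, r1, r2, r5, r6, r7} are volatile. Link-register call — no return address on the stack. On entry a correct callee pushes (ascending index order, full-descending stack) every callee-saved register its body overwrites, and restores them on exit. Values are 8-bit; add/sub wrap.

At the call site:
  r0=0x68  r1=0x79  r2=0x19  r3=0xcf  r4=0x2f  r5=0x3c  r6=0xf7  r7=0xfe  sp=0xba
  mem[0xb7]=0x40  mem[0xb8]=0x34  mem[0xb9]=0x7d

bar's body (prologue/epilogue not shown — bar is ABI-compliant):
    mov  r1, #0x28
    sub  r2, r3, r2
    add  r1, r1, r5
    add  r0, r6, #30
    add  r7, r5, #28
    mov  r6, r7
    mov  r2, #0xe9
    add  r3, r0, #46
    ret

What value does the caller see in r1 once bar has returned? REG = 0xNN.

REG = 0x64

prologue: push r3 -> mem[0xb9]=0xcf, sp=0xb9
body[0] mov  r1, #0x28 -> r1=0x28
body[1] sub  r2, r3, r2 -> r2=0xb6
body[2] add  r1, r1, r5 -> r1=0x64
body[3] add  r0, r6, #30 -> r0=0x15
body[4] add  r7, r5, #28 -> r7=0x58
body[5] mov  r6, r7 -> r6=0x58
body[6] mov  r2, #0xe9 -> r2=0xe9
body[7] add  r3, r0, #46 -> r3=0x43
epilogue: pop r3=0xcf, sp=0xba
r1 is caller-saved -> body value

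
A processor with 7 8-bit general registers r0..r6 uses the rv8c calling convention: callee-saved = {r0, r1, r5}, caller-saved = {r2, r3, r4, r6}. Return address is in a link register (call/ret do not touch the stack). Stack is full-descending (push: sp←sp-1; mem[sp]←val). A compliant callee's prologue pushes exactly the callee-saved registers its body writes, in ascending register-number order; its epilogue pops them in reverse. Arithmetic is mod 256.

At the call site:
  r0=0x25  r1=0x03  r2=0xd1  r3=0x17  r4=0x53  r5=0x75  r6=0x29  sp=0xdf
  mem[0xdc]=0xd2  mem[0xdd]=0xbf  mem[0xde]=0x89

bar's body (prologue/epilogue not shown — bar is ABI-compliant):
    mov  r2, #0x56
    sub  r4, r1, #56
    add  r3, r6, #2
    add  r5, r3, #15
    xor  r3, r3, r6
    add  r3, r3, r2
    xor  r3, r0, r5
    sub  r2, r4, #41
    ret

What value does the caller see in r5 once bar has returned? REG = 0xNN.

prologue: push r5 → mem[0xde]=0x75, sp=0xde
body[0] mov  r2, #0x56 → r2=0x56
body[1] sub  r4, r1, #56 → r4=0xcb
body[2] add  r3, r6, #2 → r3=0x2b
body[3] add  r5, r3, #15 → r5=0x3a
body[4] xor  r3, r3, r6 → r3=0x02
body[5] add  r3, r3, r2 → r3=0x58
body[6] xor  r3, r0, r5 → r3=0x1f
body[7] sub  r2, r4, #41 → r2=0xa2
epilogue: pop r5=0x75, sp=0xdf
r5 is callee-saved → restored

REG = 0x75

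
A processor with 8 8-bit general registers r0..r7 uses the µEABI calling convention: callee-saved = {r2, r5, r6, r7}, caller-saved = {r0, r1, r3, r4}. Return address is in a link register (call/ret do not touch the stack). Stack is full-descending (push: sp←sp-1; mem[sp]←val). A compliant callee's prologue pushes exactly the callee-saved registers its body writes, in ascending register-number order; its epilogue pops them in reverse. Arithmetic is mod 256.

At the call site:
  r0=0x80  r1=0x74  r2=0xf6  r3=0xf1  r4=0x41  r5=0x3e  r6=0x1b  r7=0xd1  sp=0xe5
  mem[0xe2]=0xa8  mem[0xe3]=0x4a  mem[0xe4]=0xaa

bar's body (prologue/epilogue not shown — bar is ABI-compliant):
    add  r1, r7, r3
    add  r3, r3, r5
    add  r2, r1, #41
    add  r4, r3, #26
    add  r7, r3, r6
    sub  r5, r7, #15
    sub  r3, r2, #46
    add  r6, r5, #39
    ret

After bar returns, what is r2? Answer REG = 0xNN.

REG = 0xf6

prologue: push r2 → mem[0xe4]=0xf6, sp=0xe4
prologue: push r5 → mem[0xe3]=0x3e, sp=0xe3
prologue: push r6 → mem[0xe2]=0x1b, sp=0xe2
prologue: push r7 → mem[0xe1]=0xd1, sp=0xe1
body[0] add  r1, r7, r3 → r1=0xc2
body[1] add  r3, r3, r5 → r3=0x2f
body[2] add  r2, r1, #41 → r2=0xeb
body[3] add  r4, r3, #26 → r4=0x49
body[4] add  r7, r3, r6 → r7=0x4a
body[5] sub  r5, r7, #15 → r5=0x3b
body[6] sub  r3, r2, #46 → r3=0xbd
body[7] add  r6, r5, #39 → r6=0x62
epilogue: pop r7=0xd1, sp=0xe2
epilogue: pop r6=0x1b, sp=0xe3
epilogue: pop r5=0x3e, sp=0xe4
epilogue: pop r2=0xf6, sp=0xe5
r2 is callee-saved → restored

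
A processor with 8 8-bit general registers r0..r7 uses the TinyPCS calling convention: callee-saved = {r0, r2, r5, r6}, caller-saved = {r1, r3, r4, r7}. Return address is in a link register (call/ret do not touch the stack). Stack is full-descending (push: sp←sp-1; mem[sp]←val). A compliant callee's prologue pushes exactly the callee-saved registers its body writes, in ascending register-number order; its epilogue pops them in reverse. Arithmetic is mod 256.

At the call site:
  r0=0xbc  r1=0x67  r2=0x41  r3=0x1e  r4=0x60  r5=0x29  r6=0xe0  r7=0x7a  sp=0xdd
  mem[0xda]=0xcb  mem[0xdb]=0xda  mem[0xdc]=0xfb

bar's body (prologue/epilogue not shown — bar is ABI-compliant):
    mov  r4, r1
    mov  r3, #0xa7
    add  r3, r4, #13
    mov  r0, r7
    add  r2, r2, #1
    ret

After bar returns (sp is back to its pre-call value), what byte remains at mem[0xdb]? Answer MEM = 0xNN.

prologue: push r0 -> mem[0xdc]=0xbc, sp=0xdc
prologue: push r2 -> mem[0xdb]=0x41, sp=0xdb
body[0] mov  r4, r1 -> r4=0x67
body[1] mov  r3, #0xa7 -> r3=0xa7
body[2] add  r3, r4, #13 -> r3=0x74
body[3] mov  r0, r7 -> r0=0x7a
body[4] add  r2, r2, #1 -> r2=0x42
epilogue: pop r2=0x41, sp=0xdc
epilogue: pop r0=0xbc, sp=0xdd
prologue pushed ['r0', 'r2'] at ['0xdc', '0xdb']

MEM = 0x41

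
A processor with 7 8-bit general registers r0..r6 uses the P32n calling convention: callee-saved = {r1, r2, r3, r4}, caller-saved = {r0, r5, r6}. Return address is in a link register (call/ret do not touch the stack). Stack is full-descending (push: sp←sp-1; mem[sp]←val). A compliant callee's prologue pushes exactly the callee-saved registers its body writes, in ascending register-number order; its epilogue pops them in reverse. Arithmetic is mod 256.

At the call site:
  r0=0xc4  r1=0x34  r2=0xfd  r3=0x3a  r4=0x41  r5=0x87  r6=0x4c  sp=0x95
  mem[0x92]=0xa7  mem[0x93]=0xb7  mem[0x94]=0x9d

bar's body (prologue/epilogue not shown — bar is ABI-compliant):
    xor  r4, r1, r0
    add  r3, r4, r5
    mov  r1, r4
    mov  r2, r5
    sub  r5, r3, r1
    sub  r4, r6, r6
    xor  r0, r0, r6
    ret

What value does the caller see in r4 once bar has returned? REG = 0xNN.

prologue: push r1 → mem[0x94]=0x34, sp=0x94
prologue: push r2 → mem[0x93]=0xfd, sp=0x93
prologue: push r3 → mem[0x92]=0x3a, sp=0x92
prologue: push r4 → mem[0x91]=0x41, sp=0x91
body[0] xor  r4, r1, r0 → r4=0xf0
body[1] add  r3, r4, r5 → r3=0x77
body[2] mov  r1, r4 → r1=0xf0
body[3] mov  r2, r5 → r2=0x87
body[4] sub  r5, r3, r1 → r5=0x87
body[5] sub  r4, r6, r6 → r4=0x00
body[6] xor  r0, r0, r6 → r0=0x88
epilogue: pop r4=0x41, sp=0x92
epilogue: pop r3=0x3a, sp=0x93
epilogue: pop r2=0xfd, sp=0x94
epilogue: pop r1=0x34, sp=0x95
r4 is callee-saved → restored

REG = 0x41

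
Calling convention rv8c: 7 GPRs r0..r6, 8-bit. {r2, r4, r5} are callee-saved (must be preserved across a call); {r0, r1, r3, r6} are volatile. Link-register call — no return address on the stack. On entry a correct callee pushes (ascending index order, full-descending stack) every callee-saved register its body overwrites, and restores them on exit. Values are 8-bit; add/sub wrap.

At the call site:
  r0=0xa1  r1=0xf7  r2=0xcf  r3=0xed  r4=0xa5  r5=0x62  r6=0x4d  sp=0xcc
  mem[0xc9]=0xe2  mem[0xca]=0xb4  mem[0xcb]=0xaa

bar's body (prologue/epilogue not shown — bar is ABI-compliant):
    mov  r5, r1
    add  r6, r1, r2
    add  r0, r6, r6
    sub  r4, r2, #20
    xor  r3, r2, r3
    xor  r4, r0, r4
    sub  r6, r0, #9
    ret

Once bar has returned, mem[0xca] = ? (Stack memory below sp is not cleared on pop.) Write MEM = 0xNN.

prologue: push r4 → mem[0xcb]=0xa5, sp=0xcb
prologue: push r5 → mem[0xca]=0x62, sp=0xca
body[0] mov  r5, r1 → r5=0xf7
body[1] add  r6, r1, r2 → r6=0xc6
body[2] add  r0, r6, r6 → r0=0x8c
body[3] sub  r4, r2, #20 → r4=0xbb
body[4] xor  r3, r2, r3 → r3=0x22
body[5] xor  r4, r0, r4 → r4=0x37
body[6] sub  r6, r0, #9 → r6=0x83
epilogue: pop r5=0x62, sp=0xcb
epilogue: pop r4=0xa5, sp=0xcc
prologue pushed ['r4', 'r5'] at ['0xcb', '0xca']

MEM = 0x62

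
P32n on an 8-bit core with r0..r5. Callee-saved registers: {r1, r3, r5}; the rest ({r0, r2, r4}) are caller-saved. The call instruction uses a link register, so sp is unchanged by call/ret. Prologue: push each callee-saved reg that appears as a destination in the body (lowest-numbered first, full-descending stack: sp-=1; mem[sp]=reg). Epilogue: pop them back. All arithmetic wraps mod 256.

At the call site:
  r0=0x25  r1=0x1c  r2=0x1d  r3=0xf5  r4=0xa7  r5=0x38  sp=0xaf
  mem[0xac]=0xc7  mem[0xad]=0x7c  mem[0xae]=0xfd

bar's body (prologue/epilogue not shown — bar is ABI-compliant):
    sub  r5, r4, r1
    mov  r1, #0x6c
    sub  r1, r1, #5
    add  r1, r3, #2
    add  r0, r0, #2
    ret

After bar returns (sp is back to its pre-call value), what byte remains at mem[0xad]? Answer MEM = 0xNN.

prologue: push r1 -> mem[0xae]=0x1c, sp=0xae
prologue: push r5 -> mem[0xad]=0x38, sp=0xad
body[0] sub  r5, r4, r1 -> r5=0x8b
body[1] mov  r1, #0x6c -> r1=0x6c
body[2] sub  r1, r1, #5 -> r1=0x67
body[3] add  r1, r3, #2 -> r1=0xf7
body[4] add  r0, r0, #2 -> r0=0x27
epilogue: pop r5=0x38, sp=0xae
epilogue: pop r1=0x1c, sp=0xaf
prologue pushed ['r1', 'r5'] at ['0xae', '0xad']

MEM = 0x38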